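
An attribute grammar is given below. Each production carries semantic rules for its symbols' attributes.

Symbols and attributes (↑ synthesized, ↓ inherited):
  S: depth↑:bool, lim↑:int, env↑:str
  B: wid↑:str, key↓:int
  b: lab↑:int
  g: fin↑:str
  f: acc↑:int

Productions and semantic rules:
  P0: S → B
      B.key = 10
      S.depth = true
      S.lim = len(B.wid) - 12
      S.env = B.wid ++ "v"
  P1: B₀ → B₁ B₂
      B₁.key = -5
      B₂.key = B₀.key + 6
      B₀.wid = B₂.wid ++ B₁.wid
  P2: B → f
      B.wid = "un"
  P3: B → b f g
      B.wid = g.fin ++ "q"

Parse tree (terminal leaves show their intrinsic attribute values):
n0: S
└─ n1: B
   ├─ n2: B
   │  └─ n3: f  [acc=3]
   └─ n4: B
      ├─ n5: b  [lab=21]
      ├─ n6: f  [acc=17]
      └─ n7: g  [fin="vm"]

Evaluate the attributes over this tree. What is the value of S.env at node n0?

"vmqunv"

1. n1.key = 10  [10]
2. n2.key = -5  [-5]
3. n3.acc = 3  [terminal]
4. n2.wid = "un"  ["un"]
5. n4.key = 16  [B₀.key + 6]
6. n5.lab = 21  [terminal]
7. n6.acc = 17  [terminal]
8. n7.fin = "vm"  [terminal]
9. n4.wid = "vmq"  [g.fin ++ "q"]
10. n1.wid = "vmqun"  [B₂.wid ++ B₁.wid]
11. n0.depth = true  [true]
12. n0.lim = -7  [len(B.wid) - 12]
13. n0.env = "vmqunv"  [B.wid ++ "v"]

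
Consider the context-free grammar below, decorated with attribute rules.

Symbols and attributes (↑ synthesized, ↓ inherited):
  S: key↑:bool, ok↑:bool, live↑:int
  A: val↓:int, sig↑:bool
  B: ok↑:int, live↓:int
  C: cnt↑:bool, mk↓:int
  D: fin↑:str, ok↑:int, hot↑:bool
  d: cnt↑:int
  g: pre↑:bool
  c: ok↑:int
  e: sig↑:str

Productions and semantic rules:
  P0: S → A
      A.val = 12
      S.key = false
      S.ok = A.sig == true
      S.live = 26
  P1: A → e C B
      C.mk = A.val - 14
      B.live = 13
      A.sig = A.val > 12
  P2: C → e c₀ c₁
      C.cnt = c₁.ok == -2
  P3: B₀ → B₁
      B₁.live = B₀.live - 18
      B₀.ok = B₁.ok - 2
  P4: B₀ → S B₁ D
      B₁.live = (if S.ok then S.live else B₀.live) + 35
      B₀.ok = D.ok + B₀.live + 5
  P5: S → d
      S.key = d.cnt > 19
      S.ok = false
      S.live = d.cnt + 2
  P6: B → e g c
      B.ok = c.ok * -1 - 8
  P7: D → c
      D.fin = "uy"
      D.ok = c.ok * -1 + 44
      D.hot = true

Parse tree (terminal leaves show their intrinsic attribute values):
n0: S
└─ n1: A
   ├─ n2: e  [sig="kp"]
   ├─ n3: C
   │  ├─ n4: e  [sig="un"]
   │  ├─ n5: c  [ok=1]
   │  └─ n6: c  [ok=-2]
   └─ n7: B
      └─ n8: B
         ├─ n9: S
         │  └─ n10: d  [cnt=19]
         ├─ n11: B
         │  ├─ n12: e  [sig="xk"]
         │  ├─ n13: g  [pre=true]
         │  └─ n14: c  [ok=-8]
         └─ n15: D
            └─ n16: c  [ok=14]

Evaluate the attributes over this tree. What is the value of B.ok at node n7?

1. n1.val = 12  [12]
2. n2.sig = "kp"  [terminal]
3. n3.mk = -2  [A.val - 14]
4. n4.sig = "un"  [terminal]
5. n5.ok = 1  [terminal]
6. n6.ok = -2  [terminal]
7. n3.cnt = true  [c₁.ok == -2]
8. n7.live = 13  [13]
9. n8.live = -5  [B₀.live - 18]
10. n10.cnt = 19  [terminal]
11. n9.key = false  [d.cnt > 19]
12. n9.ok = false  [false]
13. n9.live = 21  [d.cnt + 2]
14. n11.live = 30  [(if S.ok then S.live else B₀.live) + 35]
15. n12.sig = "xk"  [terminal]
16. n13.pre = true  [terminal]
17. n14.ok = -8  [terminal]
18. n11.ok = 0  [c.ok * -1 - 8]
19. n16.ok = 14  [terminal]
20. n15.fin = "uy"  ["uy"]
21. n15.ok = 30  [c.ok * -1 + 44]
22. n15.hot = true  [true]
23. n8.ok = 30  [D.ok + B₀.live + 5]
24. n7.ok = 28  [B₁.ok - 2]
25. n1.sig = false  [A.val > 12]
26. n0.key = false  [false]
27. n0.ok = false  [A.sig == true]
28. n0.live = 26  [26]

28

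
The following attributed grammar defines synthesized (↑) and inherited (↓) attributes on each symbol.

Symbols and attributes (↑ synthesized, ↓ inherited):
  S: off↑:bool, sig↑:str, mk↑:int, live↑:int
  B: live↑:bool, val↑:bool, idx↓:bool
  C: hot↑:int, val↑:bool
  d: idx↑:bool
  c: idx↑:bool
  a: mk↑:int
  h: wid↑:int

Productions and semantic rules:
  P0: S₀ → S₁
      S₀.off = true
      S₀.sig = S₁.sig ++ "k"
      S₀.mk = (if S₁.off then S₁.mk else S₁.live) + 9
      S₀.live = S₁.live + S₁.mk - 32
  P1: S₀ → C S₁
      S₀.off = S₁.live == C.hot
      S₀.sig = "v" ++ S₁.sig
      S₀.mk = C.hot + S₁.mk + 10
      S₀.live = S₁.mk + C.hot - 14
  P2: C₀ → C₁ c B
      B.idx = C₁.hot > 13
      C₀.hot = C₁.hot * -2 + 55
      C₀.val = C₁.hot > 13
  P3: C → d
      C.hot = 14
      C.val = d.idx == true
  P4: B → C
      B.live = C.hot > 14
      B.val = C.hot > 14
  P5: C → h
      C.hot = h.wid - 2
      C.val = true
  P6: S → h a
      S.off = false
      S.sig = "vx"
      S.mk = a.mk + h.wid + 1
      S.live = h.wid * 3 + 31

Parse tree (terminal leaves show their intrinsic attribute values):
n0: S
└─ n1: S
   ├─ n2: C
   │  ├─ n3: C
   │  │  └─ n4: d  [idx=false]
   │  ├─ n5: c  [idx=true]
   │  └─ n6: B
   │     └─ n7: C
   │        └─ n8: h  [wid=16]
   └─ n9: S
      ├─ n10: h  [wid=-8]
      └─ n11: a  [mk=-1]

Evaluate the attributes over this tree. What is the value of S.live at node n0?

1. n4.idx = false  [terminal]
2. n3.hot = 14  [14]
3. n3.val = false  [d.idx == true]
4. n5.idx = true  [terminal]
5. n6.idx = true  [C₁.hot > 13]
6. n8.wid = 16  [terminal]
7. n7.hot = 14  [h.wid - 2]
8. n7.val = true  [true]
9. n6.live = false  [C.hot > 14]
10. n6.val = false  [C.hot > 14]
11. n2.hot = 27  [C₁.hot * -2 + 55]
12. n2.val = true  [C₁.hot > 13]
13. n10.wid = -8  [terminal]
14. n11.mk = -1  [terminal]
15. n9.off = false  [false]
16. n9.sig = "vx"  ["vx"]
17. n9.mk = -8  [a.mk + h.wid + 1]
18. n9.live = 7  [h.wid * 3 + 31]
19. n1.off = false  [S₁.live == C.hot]
20. n1.sig = "vvx"  ["v" ++ S₁.sig]
21. n1.mk = 29  [C.hot + S₁.mk + 10]
22. n1.live = 5  [S₁.mk + C.hot - 14]
23. n0.off = true  [true]
24. n0.sig = "vvxk"  [S₁.sig ++ "k"]
25. n0.mk = 14  [(if S₁.off then S₁.mk else S₁.live) + 9]
26. n0.live = 2  [S₁.live + S₁.mk - 32]

2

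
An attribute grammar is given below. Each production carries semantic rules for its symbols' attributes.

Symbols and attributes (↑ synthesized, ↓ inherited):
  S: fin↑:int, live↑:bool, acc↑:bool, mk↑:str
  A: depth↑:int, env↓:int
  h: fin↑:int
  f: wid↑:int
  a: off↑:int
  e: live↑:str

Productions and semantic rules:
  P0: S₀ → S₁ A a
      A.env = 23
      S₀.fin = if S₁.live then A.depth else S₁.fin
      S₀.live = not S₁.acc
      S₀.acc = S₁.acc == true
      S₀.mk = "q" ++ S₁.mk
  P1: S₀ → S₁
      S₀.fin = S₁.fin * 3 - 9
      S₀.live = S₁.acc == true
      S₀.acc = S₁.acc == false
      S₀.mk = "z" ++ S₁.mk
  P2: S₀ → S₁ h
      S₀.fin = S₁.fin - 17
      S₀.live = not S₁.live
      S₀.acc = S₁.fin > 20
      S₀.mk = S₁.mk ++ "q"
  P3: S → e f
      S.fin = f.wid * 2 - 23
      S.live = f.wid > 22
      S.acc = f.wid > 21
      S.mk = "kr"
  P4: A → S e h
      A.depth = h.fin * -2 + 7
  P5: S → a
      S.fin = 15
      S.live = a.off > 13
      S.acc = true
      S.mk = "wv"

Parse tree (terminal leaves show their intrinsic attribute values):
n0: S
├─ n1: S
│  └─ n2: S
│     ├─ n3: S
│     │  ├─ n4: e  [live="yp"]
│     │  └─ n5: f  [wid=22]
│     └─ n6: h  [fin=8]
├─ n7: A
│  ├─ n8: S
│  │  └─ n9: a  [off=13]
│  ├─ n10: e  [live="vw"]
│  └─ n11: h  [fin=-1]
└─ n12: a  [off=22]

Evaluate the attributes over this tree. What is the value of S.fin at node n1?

3

1. n4.live = "yp"  [terminal]
2. n5.wid = 22  [terminal]
3. n3.fin = 21  [f.wid * 2 - 23]
4. n3.live = false  [f.wid > 22]
5. n3.acc = true  [f.wid > 21]
6. n3.mk = "kr"  ["kr"]
7. n6.fin = 8  [terminal]
8. n2.fin = 4  [S₁.fin - 17]
9. n2.live = true  [not S₁.live]
10. n2.acc = true  [S₁.fin > 20]
11. n2.mk = "krq"  [S₁.mk ++ "q"]
12. n1.fin = 3  [S₁.fin * 3 - 9]
13. n1.live = true  [S₁.acc == true]
14. n1.acc = false  [S₁.acc == false]
15. n1.mk = "zkrq"  ["z" ++ S₁.mk]
16. n7.env = 23  [23]
17. n9.off = 13  [terminal]
18. n8.fin = 15  [15]
19. n8.live = false  [a.off > 13]
20. n8.acc = true  [true]
21. n8.mk = "wv"  ["wv"]
22. n10.live = "vw"  [terminal]
23. n11.fin = -1  [terminal]
24. n7.depth = 9  [h.fin * -2 + 7]
25. n12.off = 22  [terminal]
26. n0.fin = 9  [if S₁.live then A.depth else S₁.fin]
27. n0.live = true  [not S₁.acc]
28. n0.acc = false  [S₁.acc == true]
29. n0.mk = "qzkrq"  ["q" ++ S₁.mk]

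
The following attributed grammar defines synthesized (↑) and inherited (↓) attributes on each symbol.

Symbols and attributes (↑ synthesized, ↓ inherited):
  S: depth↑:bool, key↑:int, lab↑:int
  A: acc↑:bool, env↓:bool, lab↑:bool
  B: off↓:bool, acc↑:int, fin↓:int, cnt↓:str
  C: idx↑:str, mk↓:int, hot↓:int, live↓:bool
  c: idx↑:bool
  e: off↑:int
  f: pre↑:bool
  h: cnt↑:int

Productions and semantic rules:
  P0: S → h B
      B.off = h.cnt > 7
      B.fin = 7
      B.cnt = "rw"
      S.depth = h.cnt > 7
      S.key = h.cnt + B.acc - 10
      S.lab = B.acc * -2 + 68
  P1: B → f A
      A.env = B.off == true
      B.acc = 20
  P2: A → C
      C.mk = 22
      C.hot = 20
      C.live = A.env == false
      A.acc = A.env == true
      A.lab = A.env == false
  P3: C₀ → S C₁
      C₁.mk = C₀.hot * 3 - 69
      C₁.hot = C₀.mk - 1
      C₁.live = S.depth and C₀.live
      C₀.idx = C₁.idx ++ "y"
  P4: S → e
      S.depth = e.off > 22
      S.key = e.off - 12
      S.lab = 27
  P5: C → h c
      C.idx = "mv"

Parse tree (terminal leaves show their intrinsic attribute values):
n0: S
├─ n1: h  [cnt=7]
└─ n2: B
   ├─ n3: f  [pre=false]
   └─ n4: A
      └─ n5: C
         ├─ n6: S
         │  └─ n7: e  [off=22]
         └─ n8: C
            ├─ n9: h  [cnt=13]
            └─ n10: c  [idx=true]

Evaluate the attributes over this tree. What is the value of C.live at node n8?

1. n1.cnt = 7  [terminal]
2. n2.off = false  [h.cnt > 7]
3. n2.fin = 7  [7]
4. n2.cnt = "rw"  ["rw"]
5. n3.pre = false  [terminal]
6. n4.env = false  [B.off == true]
7. n5.mk = 22  [22]
8. n5.hot = 20  [20]
9. n5.live = true  [A.env == false]
10. n7.off = 22  [terminal]
11. n6.depth = false  [e.off > 22]
12. n6.key = 10  [e.off - 12]
13. n6.lab = 27  [27]
14. n8.mk = -9  [C₀.hot * 3 - 69]
15. n8.hot = 21  [C₀.mk - 1]
16. n8.live = false  [S.depth and C₀.live]
17. n9.cnt = 13  [terminal]
18. n10.idx = true  [terminal]
19. n8.idx = "mv"  ["mv"]
20. n5.idx = "mvy"  [C₁.idx ++ "y"]
21. n4.acc = false  [A.env == true]
22. n4.lab = true  [A.env == false]
23. n2.acc = 20  [20]
24. n0.depth = false  [h.cnt > 7]
25. n0.key = 17  [h.cnt + B.acc - 10]
26. n0.lab = 28  [B.acc * -2 + 68]

false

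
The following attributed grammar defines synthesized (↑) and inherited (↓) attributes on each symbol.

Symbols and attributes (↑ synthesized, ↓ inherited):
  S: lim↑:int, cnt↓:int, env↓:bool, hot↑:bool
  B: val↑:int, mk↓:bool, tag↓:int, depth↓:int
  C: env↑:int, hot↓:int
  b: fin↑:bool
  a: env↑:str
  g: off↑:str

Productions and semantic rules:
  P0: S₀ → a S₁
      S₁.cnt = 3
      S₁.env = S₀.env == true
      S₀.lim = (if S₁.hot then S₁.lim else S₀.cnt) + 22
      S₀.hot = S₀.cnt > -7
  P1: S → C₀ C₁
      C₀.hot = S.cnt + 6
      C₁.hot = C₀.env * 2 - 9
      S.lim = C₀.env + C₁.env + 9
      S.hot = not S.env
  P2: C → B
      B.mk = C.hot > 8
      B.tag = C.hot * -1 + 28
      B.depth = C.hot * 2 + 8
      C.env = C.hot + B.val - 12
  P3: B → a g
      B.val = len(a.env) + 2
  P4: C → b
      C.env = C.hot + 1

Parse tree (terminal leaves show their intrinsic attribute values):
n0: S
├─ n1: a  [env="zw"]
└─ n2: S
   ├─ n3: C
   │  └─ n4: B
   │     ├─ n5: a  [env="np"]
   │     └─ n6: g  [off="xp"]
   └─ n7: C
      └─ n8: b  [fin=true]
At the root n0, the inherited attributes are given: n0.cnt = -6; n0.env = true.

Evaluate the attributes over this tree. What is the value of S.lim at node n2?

4

1. n0.cnt = -6  [given at root]
2. n0.env = true  [given at root]
3. n1.env = "zw"  [terminal]
4. n2.cnt = 3  [3]
5. n2.env = true  [S₀.env == true]
6. n3.hot = 9  [S.cnt + 6]
7. n4.mk = true  [C.hot > 8]
8. n4.tag = 19  [C.hot * -1 + 28]
9. n4.depth = 26  [C.hot * 2 + 8]
10. n5.env = "np"  [terminal]
11. n6.off = "xp"  [terminal]
12. n4.val = 4  [len(a.env) + 2]
13. n3.env = 1  [C.hot + B.val - 12]
14. n7.hot = -7  [C₀.env * 2 - 9]
15. n8.fin = true  [terminal]
16. n7.env = -6  [C.hot + 1]
17. n2.lim = 4  [C₀.env + C₁.env + 9]
18. n2.hot = false  [not S.env]
19. n0.lim = 16  [(if S₁.hot then S₁.lim else S₀.cnt) + 22]
20. n0.hot = true  [S₀.cnt > -7]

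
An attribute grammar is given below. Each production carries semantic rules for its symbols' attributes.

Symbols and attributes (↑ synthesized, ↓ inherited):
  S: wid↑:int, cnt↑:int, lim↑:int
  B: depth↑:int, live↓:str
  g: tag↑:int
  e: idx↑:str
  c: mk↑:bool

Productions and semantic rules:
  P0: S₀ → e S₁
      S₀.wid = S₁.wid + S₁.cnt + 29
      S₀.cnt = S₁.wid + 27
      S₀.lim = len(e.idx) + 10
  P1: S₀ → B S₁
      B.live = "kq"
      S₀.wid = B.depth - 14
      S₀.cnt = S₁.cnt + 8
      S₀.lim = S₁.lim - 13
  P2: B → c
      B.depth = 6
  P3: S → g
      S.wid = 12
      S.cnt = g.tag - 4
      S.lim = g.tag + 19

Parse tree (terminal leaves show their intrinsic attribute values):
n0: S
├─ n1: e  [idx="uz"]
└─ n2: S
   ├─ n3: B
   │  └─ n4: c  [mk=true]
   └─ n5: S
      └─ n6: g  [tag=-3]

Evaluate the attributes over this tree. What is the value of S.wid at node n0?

22

1. n1.idx = "uz"  [terminal]
2. n3.live = "kq"  ["kq"]
3. n4.mk = true  [terminal]
4. n3.depth = 6  [6]
5. n6.tag = -3  [terminal]
6. n5.wid = 12  [12]
7. n5.cnt = -7  [g.tag - 4]
8. n5.lim = 16  [g.tag + 19]
9. n2.wid = -8  [B.depth - 14]
10. n2.cnt = 1  [S₁.cnt + 8]
11. n2.lim = 3  [S₁.lim - 13]
12. n0.wid = 22  [S₁.wid + S₁.cnt + 29]
13. n0.cnt = 19  [S₁.wid + 27]
14. n0.lim = 12  [len(e.idx) + 10]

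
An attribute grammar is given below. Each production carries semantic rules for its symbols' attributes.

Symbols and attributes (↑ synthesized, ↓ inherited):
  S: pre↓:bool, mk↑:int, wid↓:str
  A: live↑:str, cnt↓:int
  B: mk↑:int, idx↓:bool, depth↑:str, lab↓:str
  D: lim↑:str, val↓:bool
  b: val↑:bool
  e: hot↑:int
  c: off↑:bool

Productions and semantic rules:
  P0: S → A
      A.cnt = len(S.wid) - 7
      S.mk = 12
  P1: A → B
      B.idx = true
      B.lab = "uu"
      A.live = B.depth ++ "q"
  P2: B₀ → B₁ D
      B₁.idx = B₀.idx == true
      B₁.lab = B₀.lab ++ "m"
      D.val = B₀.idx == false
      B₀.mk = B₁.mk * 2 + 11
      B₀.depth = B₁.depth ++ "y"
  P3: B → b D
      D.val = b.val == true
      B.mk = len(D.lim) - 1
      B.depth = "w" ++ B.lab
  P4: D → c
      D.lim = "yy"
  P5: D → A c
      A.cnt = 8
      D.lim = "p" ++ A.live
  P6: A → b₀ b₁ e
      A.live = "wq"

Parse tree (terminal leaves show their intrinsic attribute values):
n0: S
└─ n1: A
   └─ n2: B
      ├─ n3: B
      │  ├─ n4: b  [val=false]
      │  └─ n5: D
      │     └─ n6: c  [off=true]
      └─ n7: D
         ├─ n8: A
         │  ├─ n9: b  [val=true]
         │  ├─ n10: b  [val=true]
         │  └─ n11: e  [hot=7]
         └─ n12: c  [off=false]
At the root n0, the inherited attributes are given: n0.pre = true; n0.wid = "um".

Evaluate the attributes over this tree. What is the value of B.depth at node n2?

1. n0.pre = true  [given at root]
2. n0.wid = "um"  [given at root]
3. n1.cnt = -5  [len(S.wid) - 7]
4. n2.idx = true  [true]
5. n2.lab = "uu"  ["uu"]
6. n3.idx = true  [B₀.idx == true]
7. n3.lab = "uum"  [B₀.lab ++ "m"]
8. n4.val = false  [terminal]
9. n5.val = false  [b.val == true]
10. n6.off = true  [terminal]
11. n5.lim = "yy"  ["yy"]
12. n3.mk = 1  [len(D.lim) - 1]
13. n3.depth = "wuum"  ["w" ++ B.lab]
14. n7.val = false  [B₀.idx == false]
15. n8.cnt = 8  [8]
16. n9.val = true  [terminal]
17. n10.val = true  [terminal]
18. n11.hot = 7  [terminal]
19. n8.live = "wq"  ["wq"]
20. n12.off = false  [terminal]
21. n7.lim = "pwq"  ["p" ++ A.live]
22. n2.mk = 13  [B₁.mk * 2 + 11]
23. n2.depth = "wuumy"  [B₁.depth ++ "y"]
24. n1.live = "wuumyq"  [B.depth ++ "q"]
25. n0.mk = 12  [12]

"wuumy"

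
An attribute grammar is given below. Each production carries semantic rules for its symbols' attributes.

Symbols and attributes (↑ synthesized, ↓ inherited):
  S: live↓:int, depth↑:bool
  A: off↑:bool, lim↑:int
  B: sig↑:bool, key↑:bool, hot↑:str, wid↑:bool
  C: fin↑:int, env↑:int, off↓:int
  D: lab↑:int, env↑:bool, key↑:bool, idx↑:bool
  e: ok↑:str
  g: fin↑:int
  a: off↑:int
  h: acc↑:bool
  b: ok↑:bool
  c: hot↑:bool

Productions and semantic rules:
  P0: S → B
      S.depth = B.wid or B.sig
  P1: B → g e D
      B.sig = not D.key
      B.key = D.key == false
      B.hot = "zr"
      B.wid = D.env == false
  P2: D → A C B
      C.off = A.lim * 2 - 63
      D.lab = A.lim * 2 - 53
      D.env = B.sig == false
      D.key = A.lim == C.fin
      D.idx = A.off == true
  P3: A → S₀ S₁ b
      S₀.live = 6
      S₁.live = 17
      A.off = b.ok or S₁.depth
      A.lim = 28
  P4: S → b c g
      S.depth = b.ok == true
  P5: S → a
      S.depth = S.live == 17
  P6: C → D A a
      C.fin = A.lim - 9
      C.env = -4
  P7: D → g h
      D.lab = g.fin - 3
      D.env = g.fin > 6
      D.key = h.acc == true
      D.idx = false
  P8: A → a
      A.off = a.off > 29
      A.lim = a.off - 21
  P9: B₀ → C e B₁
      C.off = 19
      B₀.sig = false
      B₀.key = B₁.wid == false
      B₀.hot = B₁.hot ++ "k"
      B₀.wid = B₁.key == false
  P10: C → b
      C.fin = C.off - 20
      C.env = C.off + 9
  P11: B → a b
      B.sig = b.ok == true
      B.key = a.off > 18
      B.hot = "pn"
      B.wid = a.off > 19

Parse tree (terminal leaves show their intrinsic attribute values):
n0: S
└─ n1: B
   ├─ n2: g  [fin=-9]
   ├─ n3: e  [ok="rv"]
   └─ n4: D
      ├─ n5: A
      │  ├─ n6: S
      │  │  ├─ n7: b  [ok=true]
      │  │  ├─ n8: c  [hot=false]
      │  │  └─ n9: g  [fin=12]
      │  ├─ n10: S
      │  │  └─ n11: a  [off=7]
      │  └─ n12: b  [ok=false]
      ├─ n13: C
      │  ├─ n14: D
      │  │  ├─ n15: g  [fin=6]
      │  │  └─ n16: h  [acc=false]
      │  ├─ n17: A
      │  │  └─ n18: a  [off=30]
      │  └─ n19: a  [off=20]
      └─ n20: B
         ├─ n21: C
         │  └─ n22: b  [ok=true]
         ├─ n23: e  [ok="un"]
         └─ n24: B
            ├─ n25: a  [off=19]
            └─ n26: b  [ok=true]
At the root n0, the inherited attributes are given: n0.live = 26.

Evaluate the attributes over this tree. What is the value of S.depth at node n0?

true

1. n0.live = 26  [given at root]
2. n2.fin = -9  [terminal]
3. n3.ok = "rv"  [terminal]
4. n6.live = 6  [6]
5. n7.ok = true  [terminal]
6. n8.hot = false  [terminal]
7. n9.fin = 12  [terminal]
8. n6.depth = true  [b.ok == true]
9. n10.live = 17  [17]
10. n11.off = 7  [terminal]
11. n10.depth = true  [S.live == 17]
12. n12.ok = false  [terminal]
13. n5.off = true  [b.ok or S₁.depth]
14. n5.lim = 28  [28]
15. n13.off = -7  [A.lim * 2 - 63]
16. n15.fin = 6  [terminal]
17. n16.acc = false  [terminal]
18. n14.lab = 3  [g.fin - 3]
19. n14.env = false  [g.fin > 6]
20. n14.key = false  [h.acc == true]
21. n14.idx = false  [false]
22. n18.off = 30  [terminal]
23. n17.off = true  [a.off > 29]
24. n17.lim = 9  [a.off - 21]
25. n19.off = 20  [terminal]
26. n13.fin = 0  [A.lim - 9]
27. n13.env = -4  [-4]
28. n21.off = 19  [19]
29. n22.ok = true  [terminal]
30. n21.fin = -1  [C.off - 20]
31. n21.env = 28  [C.off + 9]
32. n23.ok = "un"  [terminal]
33. n25.off = 19  [terminal]
34. n26.ok = true  [terminal]
35. n24.sig = true  [b.ok == true]
36. n24.key = true  [a.off > 18]
37. n24.hot = "pn"  ["pn"]
38. n24.wid = false  [a.off > 19]
39. n20.sig = false  [false]
40. n20.key = true  [B₁.wid == false]
41. n20.hot = "pnk"  [B₁.hot ++ "k"]
42. n20.wid = false  [B₁.key == false]
43. n4.lab = 3  [A.lim * 2 - 53]
44. n4.env = true  [B.sig == false]
45. n4.key = false  [A.lim == C.fin]
46. n4.idx = true  [A.off == true]
47. n1.sig = true  [not D.key]
48. n1.key = true  [D.key == false]
49. n1.hot = "zr"  ["zr"]
50. n1.wid = false  [D.env == false]
51. n0.depth = true  [B.wid or B.sig]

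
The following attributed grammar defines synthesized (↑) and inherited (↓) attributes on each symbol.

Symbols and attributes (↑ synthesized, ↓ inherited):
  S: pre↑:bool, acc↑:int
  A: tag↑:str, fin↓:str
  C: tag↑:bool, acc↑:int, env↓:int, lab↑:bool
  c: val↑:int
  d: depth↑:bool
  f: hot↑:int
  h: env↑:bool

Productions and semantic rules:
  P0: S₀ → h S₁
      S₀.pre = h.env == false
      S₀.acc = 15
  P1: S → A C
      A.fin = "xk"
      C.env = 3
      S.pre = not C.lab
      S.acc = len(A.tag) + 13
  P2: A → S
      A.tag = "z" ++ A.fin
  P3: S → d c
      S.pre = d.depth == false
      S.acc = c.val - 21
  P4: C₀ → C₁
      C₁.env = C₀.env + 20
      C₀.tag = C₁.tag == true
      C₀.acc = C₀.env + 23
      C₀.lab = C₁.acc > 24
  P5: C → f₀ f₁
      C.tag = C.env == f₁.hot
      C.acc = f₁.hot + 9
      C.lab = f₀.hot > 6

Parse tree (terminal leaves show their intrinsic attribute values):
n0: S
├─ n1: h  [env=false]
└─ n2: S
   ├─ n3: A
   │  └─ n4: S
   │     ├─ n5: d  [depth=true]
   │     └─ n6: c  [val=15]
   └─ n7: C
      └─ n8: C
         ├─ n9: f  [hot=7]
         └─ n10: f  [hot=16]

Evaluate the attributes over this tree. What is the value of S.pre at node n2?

false

1. n1.env = false  [terminal]
2. n3.fin = "xk"  ["xk"]
3. n5.depth = true  [terminal]
4. n6.val = 15  [terminal]
5. n4.pre = false  [d.depth == false]
6. n4.acc = -6  [c.val - 21]
7. n3.tag = "zxk"  ["z" ++ A.fin]
8. n7.env = 3  [3]
9. n8.env = 23  [C₀.env + 20]
10. n9.hot = 7  [terminal]
11. n10.hot = 16  [terminal]
12. n8.tag = false  [C.env == f₁.hot]
13. n8.acc = 25  [f₁.hot + 9]
14. n8.lab = true  [f₀.hot > 6]
15. n7.tag = false  [C₁.tag == true]
16. n7.acc = 26  [C₀.env + 23]
17. n7.lab = true  [C₁.acc > 24]
18. n2.pre = false  [not C.lab]
19. n2.acc = 16  [len(A.tag) + 13]
20. n0.pre = true  [h.env == false]
21. n0.acc = 15  [15]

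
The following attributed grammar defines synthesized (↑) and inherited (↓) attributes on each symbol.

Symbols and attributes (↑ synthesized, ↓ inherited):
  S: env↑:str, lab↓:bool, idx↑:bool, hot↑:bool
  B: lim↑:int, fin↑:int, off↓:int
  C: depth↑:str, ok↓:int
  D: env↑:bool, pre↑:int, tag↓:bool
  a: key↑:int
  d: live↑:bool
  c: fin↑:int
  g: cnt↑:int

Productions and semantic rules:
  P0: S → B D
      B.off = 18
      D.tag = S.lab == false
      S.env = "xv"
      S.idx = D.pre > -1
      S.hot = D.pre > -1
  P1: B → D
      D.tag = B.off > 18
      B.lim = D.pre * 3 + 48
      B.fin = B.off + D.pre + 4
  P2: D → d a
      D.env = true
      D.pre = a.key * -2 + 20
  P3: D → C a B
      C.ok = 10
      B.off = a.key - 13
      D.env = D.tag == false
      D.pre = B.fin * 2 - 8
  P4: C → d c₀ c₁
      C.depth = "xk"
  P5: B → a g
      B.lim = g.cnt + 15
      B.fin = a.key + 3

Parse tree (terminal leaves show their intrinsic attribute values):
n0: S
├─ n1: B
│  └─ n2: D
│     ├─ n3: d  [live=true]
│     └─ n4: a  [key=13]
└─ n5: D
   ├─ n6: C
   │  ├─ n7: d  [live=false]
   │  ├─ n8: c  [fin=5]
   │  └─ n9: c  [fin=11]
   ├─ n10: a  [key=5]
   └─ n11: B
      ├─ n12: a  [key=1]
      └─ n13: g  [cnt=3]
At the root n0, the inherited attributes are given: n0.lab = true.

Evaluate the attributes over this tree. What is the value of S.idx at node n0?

1. n0.lab = true  [given at root]
2. n1.off = 18  [18]
3. n2.tag = false  [B.off > 18]
4. n3.live = true  [terminal]
5. n4.key = 13  [terminal]
6. n2.env = true  [true]
7. n2.pre = -6  [a.key * -2 + 20]
8. n1.lim = 30  [D.pre * 3 + 48]
9. n1.fin = 16  [B.off + D.pre + 4]
10. n5.tag = false  [S.lab == false]
11. n6.ok = 10  [10]
12. n7.live = false  [terminal]
13. n8.fin = 5  [terminal]
14. n9.fin = 11  [terminal]
15. n6.depth = "xk"  ["xk"]
16. n10.key = 5  [terminal]
17. n11.off = -8  [a.key - 13]
18. n12.key = 1  [terminal]
19. n13.cnt = 3  [terminal]
20. n11.lim = 18  [g.cnt + 15]
21. n11.fin = 4  [a.key + 3]
22. n5.env = true  [D.tag == false]
23. n5.pre = 0  [B.fin * 2 - 8]
24. n0.env = "xv"  ["xv"]
25. n0.idx = true  [D.pre > -1]
26. n0.hot = true  [D.pre > -1]

true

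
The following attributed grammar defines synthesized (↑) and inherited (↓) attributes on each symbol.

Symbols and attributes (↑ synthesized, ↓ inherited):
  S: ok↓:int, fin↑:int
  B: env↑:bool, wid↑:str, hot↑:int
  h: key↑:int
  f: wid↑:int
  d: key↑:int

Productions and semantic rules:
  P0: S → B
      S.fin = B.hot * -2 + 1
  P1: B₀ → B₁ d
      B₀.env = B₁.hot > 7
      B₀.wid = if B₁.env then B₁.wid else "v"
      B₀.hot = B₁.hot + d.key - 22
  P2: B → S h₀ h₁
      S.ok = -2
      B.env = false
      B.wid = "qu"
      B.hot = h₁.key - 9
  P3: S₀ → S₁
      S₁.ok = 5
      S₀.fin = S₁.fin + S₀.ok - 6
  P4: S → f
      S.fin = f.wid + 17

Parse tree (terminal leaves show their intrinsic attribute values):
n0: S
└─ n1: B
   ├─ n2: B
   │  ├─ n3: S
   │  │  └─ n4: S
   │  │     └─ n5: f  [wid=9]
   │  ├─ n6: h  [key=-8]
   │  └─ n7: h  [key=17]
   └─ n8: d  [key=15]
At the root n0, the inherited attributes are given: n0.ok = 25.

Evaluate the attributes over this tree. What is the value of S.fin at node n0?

1. n0.ok = 25  [given at root]
2. n3.ok = -2  [-2]
3. n4.ok = 5  [5]
4. n5.wid = 9  [terminal]
5. n4.fin = 26  [f.wid + 17]
6. n3.fin = 18  [S₁.fin + S₀.ok - 6]
7. n6.key = -8  [terminal]
8. n7.key = 17  [terminal]
9. n2.env = false  [false]
10. n2.wid = "qu"  ["qu"]
11. n2.hot = 8  [h₁.key - 9]
12. n8.key = 15  [terminal]
13. n1.env = true  [B₁.hot > 7]
14. n1.wid = "v"  [if B₁.env then B₁.wid else "v"]
15. n1.hot = 1  [B₁.hot + d.key - 22]
16. n0.fin = -1  [B.hot * -2 + 1]

-1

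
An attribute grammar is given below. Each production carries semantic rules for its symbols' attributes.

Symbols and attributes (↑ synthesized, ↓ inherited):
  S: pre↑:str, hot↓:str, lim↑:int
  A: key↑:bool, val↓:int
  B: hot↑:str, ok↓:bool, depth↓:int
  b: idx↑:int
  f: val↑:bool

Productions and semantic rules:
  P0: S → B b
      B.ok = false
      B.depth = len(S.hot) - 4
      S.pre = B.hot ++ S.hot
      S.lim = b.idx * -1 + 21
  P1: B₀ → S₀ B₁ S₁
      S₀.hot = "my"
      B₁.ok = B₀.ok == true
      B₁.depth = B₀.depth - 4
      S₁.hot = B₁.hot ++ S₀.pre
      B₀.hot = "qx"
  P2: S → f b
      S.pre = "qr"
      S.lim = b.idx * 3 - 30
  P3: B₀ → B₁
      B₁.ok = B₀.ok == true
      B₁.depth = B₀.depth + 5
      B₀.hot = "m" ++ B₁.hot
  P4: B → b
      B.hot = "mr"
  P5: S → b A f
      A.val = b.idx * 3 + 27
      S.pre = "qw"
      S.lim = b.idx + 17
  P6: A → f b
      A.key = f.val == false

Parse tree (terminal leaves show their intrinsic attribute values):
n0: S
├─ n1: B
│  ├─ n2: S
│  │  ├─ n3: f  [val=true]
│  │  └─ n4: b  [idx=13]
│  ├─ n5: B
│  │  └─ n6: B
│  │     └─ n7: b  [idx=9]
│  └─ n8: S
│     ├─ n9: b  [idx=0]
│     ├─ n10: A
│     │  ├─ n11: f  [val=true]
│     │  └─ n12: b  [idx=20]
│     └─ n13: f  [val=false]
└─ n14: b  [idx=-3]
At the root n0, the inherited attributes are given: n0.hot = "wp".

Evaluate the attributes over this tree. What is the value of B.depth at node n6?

1. n0.hot = "wp"  [given at root]
2. n1.ok = false  [false]
3. n1.depth = -2  [len(S.hot) - 4]
4. n2.hot = "my"  ["my"]
5. n3.val = true  [terminal]
6. n4.idx = 13  [terminal]
7. n2.pre = "qr"  ["qr"]
8. n2.lim = 9  [b.idx * 3 - 30]
9. n5.ok = false  [B₀.ok == true]
10. n5.depth = -6  [B₀.depth - 4]
11. n6.ok = false  [B₀.ok == true]
12. n6.depth = -1  [B₀.depth + 5]
13. n7.idx = 9  [terminal]
14. n6.hot = "mr"  ["mr"]
15. n5.hot = "mmr"  ["m" ++ B₁.hot]
16. n8.hot = "mmrqr"  [B₁.hot ++ S₀.pre]
17. n9.idx = 0  [terminal]
18. n10.val = 27  [b.idx * 3 + 27]
19. n11.val = true  [terminal]
20. n12.idx = 20  [terminal]
21. n10.key = false  [f.val == false]
22. n13.val = false  [terminal]
23. n8.pre = "qw"  ["qw"]
24. n8.lim = 17  [b.idx + 17]
25. n1.hot = "qx"  ["qx"]
26. n14.idx = -3  [terminal]
27. n0.pre = "qxwp"  [B.hot ++ S.hot]
28. n0.lim = 24  [b.idx * -1 + 21]

-1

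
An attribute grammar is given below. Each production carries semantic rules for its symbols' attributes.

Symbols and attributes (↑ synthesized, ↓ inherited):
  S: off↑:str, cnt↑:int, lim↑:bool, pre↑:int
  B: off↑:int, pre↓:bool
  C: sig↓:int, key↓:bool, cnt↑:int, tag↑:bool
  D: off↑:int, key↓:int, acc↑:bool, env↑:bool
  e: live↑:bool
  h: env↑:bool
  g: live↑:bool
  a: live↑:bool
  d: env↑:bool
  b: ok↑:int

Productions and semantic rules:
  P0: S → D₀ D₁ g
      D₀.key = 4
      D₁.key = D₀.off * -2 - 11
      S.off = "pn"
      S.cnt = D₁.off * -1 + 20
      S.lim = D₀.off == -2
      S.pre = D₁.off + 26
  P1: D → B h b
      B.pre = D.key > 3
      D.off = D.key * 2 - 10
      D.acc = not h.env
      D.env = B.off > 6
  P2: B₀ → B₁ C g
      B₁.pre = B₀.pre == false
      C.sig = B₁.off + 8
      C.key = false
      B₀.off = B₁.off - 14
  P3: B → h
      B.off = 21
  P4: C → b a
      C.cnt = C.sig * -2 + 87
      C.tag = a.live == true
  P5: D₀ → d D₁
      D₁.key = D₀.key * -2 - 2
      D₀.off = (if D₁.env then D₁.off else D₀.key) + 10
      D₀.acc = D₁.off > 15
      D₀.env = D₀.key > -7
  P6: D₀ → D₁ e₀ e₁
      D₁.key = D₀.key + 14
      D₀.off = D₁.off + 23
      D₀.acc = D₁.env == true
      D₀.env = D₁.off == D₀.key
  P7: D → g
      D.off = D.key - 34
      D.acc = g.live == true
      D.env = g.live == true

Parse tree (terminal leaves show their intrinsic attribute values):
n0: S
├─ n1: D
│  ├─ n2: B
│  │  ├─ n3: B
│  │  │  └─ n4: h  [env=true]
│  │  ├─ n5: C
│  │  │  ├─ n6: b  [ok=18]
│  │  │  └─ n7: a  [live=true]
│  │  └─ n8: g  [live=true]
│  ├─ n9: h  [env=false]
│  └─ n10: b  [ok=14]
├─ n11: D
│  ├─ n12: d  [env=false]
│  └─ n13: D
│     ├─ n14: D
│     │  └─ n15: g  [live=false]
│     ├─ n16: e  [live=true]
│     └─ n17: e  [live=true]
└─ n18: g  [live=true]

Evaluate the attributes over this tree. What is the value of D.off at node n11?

1. n1.key = 4  [4]
2. n2.pre = true  [D.key > 3]
3. n3.pre = false  [B₀.pre == false]
4. n4.env = true  [terminal]
5. n3.off = 21  [21]
6. n5.sig = 29  [B₁.off + 8]
7. n5.key = false  [false]
8. n6.ok = 18  [terminal]
9. n7.live = true  [terminal]
10. n5.cnt = 29  [C.sig * -2 + 87]
11. n5.tag = true  [a.live == true]
12. n8.live = true  [terminal]
13. n2.off = 7  [B₁.off - 14]
14. n9.env = false  [terminal]
15. n10.ok = 14  [terminal]
16. n1.off = -2  [D.key * 2 - 10]
17. n1.acc = true  [not h.env]
18. n1.env = true  [B.off > 6]
19. n11.key = -7  [D₀.off * -2 - 11]
20. n12.env = false  [terminal]
21. n13.key = 12  [D₀.key * -2 - 2]
22. n14.key = 26  [D₀.key + 14]
23. n15.live = false  [terminal]
24. n14.off = -8  [D.key - 34]
25. n14.acc = false  [g.live == true]
26. n14.env = false  [g.live == true]
27. n16.live = true  [terminal]
28. n17.live = true  [terminal]
29. n13.off = 15  [D₁.off + 23]
30. n13.acc = false  [D₁.env == true]
31. n13.env = false  [D₁.off == D₀.key]
32. n11.off = 3  [(if D₁.env then D₁.off else D₀.key) + 10]
33. n11.acc = false  [D₁.off > 15]
34. n11.env = false  [D₀.key > -7]
35. n18.live = true  [terminal]
36. n0.off = "pn"  ["pn"]
37. n0.cnt = 17  [D₁.off * -1 + 20]
38. n0.lim = true  [D₀.off == -2]
39. n0.pre = 29  [D₁.off + 26]

3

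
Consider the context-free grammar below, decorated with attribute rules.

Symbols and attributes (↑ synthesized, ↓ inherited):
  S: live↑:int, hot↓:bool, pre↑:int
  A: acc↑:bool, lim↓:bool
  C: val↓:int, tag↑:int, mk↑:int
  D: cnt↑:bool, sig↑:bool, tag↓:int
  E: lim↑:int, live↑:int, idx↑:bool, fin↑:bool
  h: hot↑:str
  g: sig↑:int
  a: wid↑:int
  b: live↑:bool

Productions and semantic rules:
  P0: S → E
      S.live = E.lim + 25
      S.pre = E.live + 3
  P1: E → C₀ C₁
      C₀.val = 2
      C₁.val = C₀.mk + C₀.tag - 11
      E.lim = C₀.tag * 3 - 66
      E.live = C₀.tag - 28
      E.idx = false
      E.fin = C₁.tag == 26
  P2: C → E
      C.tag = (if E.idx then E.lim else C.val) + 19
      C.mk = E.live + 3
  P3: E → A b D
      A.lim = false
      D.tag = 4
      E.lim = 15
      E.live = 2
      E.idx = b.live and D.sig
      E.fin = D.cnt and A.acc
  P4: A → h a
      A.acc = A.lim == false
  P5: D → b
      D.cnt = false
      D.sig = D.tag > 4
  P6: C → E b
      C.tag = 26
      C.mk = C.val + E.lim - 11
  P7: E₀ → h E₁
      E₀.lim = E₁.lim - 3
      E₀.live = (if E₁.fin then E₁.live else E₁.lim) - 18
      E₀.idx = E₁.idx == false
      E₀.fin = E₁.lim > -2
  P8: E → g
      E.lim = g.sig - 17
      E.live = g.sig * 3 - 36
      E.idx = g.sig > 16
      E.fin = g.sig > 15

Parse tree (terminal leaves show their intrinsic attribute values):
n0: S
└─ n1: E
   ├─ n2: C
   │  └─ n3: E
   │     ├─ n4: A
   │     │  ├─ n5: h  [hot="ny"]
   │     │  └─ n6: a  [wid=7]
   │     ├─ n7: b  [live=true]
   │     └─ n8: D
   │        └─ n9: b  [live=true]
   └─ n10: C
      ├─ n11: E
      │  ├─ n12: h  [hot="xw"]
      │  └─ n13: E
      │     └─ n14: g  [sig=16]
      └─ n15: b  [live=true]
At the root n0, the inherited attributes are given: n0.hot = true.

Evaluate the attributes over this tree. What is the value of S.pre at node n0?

1. n0.hot = true  [given at root]
2. n2.val = 2  [2]
3. n4.lim = false  [false]
4. n5.hot = "ny"  [terminal]
5. n6.wid = 7  [terminal]
6. n4.acc = true  [A.lim == false]
7. n7.live = true  [terminal]
8. n8.tag = 4  [4]
9. n9.live = true  [terminal]
10. n8.cnt = false  [false]
11. n8.sig = false  [D.tag > 4]
12. n3.lim = 15  [15]
13. n3.live = 2  [2]
14. n3.idx = false  [b.live and D.sig]
15. n3.fin = false  [D.cnt and A.acc]
16. n2.tag = 21  [(if E.idx then E.lim else C.val) + 19]
17. n2.mk = 5  [E.live + 3]
18. n10.val = 15  [C₀.mk + C₀.tag - 11]
19. n12.hot = "xw"  [terminal]
20. n14.sig = 16  [terminal]
21. n13.lim = -1  [g.sig - 17]
22. n13.live = 12  [g.sig * 3 - 36]
23. n13.idx = false  [g.sig > 16]
24. n13.fin = true  [g.sig > 15]
25. n11.lim = -4  [E₁.lim - 3]
26. n11.live = -6  [(if E₁.fin then E₁.live else E₁.lim) - 18]
27. n11.idx = true  [E₁.idx == false]
28. n11.fin = true  [E₁.lim > -2]
29. n15.live = true  [terminal]
30. n10.tag = 26  [26]
31. n10.mk = 0  [C.val + E.lim - 11]
32. n1.lim = -3  [C₀.tag * 3 - 66]
33. n1.live = -7  [C₀.tag - 28]
34. n1.idx = false  [false]
35. n1.fin = true  [C₁.tag == 26]
36. n0.live = 22  [E.lim + 25]
37. n0.pre = -4  [E.live + 3]

-4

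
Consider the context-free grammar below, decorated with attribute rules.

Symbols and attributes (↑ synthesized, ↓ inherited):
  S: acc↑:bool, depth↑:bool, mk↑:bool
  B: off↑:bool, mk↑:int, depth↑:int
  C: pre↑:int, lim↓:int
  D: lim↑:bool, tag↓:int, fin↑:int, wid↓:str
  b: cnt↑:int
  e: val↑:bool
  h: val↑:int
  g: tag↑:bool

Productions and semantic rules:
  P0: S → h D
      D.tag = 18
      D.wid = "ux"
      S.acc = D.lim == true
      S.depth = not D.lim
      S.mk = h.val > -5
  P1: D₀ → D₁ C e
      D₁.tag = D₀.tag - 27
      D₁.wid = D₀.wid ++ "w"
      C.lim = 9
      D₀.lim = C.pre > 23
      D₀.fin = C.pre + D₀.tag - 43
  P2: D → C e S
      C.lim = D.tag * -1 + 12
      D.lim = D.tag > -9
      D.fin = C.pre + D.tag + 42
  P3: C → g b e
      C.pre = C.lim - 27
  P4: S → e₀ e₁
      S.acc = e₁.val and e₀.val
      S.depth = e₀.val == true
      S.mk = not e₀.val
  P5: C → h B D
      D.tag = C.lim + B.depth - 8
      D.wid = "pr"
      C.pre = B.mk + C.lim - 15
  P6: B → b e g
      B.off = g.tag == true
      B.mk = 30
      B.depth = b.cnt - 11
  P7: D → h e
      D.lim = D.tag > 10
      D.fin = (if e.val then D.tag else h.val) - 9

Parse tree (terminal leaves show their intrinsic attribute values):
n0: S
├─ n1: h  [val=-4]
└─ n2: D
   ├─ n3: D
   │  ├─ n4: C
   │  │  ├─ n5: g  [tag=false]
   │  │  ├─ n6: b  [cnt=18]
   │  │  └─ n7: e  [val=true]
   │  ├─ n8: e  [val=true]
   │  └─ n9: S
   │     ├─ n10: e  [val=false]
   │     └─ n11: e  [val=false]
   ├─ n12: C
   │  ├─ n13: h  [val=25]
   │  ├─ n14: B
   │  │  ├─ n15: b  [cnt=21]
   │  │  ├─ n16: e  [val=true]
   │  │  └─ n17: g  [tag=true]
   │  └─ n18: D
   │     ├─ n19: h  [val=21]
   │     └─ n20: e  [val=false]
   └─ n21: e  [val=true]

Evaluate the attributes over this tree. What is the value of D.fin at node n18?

1. n1.val = -4  [terminal]
2. n2.tag = 18  [18]
3. n2.wid = "ux"  ["ux"]
4. n3.tag = -9  [D₀.tag - 27]
5. n3.wid = "uxw"  [D₀.wid ++ "w"]
6. n4.lim = 21  [D.tag * -1 + 12]
7. n5.tag = false  [terminal]
8. n6.cnt = 18  [terminal]
9. n7.val = true  [terminal]
10. n4.pre = -6  [C.lim - 27]
11. n8.val = true  [terminal]
12. n10.val = false  [terminal]
13. n11.val = false  [terminal]
14. n9.acc = false  [e₁.val and e₀.val]
15. n9.depth = false  [e₀.val == true]
16. n9.mk = true  [not e₀.val]
17. n3.lim = false  [D.tag > -9]
18. n3.fin = 27  [C.pre + D.tag + 42]
19. n12.lim = 9  [9]
20. n13.val = 25  [terminal]
21. n15.cnt = 21  [terminal]
22. n16.val = true  [terminal]
23. n17.tag = true  [terminal]
24. n14.off = true  [g.tag == true]
25. n14.mk = 30  [30]
26. n14.depth = 10  [b.cnt - 11]
27. n18.tag = 11  [C.lim + B.depth - 8]
28. n18.wid = "pr"  ["pr"]
29. n19.val = 21  [terminal]
30. n20.val = false  [terminal]
31. n18.lim = true  [D.tag > 10]
32. n18.fin = 12  [(if e.val then D.tag else h.val) - 9]
33. n12.pre = 24  [B.mk + C.lim - 15]
34. n21.val = true  [terminal]
35. n2.lim = true  [C.pre > 23]
36. n2.fin = -1  [C.pre + D₀.tag - 43]
37. n0.acc = true  [D.lim == true]
38. n0.depth = false  [not D.lim]
39. n0.mk = true  [h.val > -5]

12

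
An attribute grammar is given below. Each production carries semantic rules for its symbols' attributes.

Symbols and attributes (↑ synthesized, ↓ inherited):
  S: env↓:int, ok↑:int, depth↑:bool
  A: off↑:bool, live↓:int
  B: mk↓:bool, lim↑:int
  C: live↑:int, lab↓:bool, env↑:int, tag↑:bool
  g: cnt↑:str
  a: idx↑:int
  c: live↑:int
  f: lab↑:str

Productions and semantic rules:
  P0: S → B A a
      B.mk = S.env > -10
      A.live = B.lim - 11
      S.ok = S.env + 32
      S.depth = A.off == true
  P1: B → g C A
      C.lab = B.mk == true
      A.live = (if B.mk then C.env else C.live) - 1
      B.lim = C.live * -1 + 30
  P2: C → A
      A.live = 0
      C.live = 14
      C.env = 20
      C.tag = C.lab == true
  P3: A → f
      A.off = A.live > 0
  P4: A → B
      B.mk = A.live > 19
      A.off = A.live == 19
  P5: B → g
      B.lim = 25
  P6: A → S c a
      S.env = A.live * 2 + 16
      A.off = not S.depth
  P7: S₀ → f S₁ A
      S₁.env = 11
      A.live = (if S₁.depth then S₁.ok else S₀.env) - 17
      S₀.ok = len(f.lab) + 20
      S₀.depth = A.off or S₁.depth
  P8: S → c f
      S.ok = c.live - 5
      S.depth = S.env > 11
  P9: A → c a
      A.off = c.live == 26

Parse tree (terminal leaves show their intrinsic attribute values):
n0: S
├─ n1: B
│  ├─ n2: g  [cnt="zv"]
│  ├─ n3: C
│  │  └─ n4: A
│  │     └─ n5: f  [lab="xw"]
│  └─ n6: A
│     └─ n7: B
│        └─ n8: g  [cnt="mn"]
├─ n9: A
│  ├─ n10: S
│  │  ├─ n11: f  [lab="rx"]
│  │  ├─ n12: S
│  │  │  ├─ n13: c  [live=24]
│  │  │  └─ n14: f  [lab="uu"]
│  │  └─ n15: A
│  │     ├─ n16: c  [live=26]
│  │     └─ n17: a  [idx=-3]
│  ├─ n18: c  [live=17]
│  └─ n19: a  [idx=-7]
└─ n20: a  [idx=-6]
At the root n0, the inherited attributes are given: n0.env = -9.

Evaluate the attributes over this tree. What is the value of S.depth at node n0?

false

1. n0.env = -9  [given at root]
2. n1.mk = true  [S.env > -10]
3. n2.cnt = "zv"  [terminal]
4. n3.lab = true  [B.mk == true]
5. n4.live = 0  [0]
6. n5.lab = "xw"  [terminal]
7. n4.off = false  [A.live > 0]
8. n3.live = 14  [14]
9. n3.env = 20  [20]
10. n3.tag = true  [C.lab == true]
11. n6.live = 19  [(if B.mk then C.env else C.live) - 1]
12. n7.mk = false  [A.live > 19]
13. n8.cnt = "mn"  [terminal]
14. n7.lim = 25  [25]
15. n6.off = true  [A.live == 19]
16. n1.lim = 16  [C.live * -1 + 30]
17. n9.live = 5  [B.lim - 11]
18. n10.env = 26  [A.live * 2 + 16]
19. n11.lab = "rx"  [terminal]
20. n12.env = 11  [11]
21. n13.live = 24  [terminal]
22. n14.lab = "uu"  [terminal]
23. n12.ok = 19  [c.live - 5]
24. n12.depth = false  [S.env > 11]
25. n15.live = 9  [(if S₁.depth then S₁.ok else S₀.env) - 17]
26. n16.live = 26  [terminal]
27. n17.idx = -3  [terminal]
28. n15.off = true  [c.live == 26]
29. n10.ok = 22  [len(f.lab) + 20]
30. n10.depth = true  [A.off or S₁.depth]
31. n18.live = 17  [terminal]
32. n19.idx = -7  [terminal]
33. n9.off = false  [not S.depth]
34. n20.idx = -6  [terminal]
35. n0.ok = 23  [S.env + 32]
36. n0.depth = false  [A.off == true]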